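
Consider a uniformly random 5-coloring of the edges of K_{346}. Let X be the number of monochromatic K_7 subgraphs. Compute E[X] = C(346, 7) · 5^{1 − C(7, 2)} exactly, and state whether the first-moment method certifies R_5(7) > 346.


E[X] = C(346, 7) · 5^{1 − 21} = 110809404801480 · 5^{−20} = 110809404801480/95367431640625.
As a reduced fraction: E[X] = 22161880960296/19073486328125 ≈ 1.161921.
Is E[X] < 1? NO.
Since E[X] ≥ 1, the first-moment bound is inconclusive at n = 346; it does NOT by itself certify R_5(7) > 346.

E[X] = 22161880960296/19073486328125 ≈ 1.161921; E[X] ≥ 1; first-moment method inconclusive here.


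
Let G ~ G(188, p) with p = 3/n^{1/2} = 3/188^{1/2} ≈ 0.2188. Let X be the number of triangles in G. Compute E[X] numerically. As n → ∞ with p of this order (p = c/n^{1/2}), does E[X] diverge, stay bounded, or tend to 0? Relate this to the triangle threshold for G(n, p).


Number of potential triangles: C(188, 3) = 1089836.
Each occurs with probability p³ ≈ (0.2188)³ ≈ 1.047435e-02.
By linearity: E[X] = C(188, 3)·p³ ≈ 1089836 · 1.047435e-02 ≈ 11415.3213.
Since α = 1/2 < 1, p = c/n^{1/2} ≫ 1/n is above the triangle threshold p ~ 1/n. Asymptotically E[X] ~ (c³/6)·n^{3(1−α)} = (3³/6)·n^{1.5} → ∞; triangles are abundant w.h.p.

E[X] ≈ 11415.3213; in regime p = Θ(1/n^{1/2}) E[X] diverges (above the triangle threshold p ~ 1/n).


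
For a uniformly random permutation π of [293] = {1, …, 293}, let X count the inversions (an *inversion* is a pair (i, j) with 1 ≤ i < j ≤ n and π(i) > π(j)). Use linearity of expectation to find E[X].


Write X = Σ X_I over the C(293, 2) = 42778 pairs i < j, with X_I the indicator of one inversion.
There are 42778 indicators.
For each fixed pair i < j, the values π(i) and π(j) are two distinct elements of {1, …, 293} in uniformly random order; by symmetry P[π(i) > π(j)] = 1/2.
By linearity: E[X] = 42778 · (1/2) = C(293, 2) · (1/2) = 42778/2 = 21389 ≈ 21389.000000.

E[X] = 21389 = 21389.000000.


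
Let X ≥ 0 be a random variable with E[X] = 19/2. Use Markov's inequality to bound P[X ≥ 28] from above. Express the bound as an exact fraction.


μ = E[X] = 19/2, a = 28.
Markov: P[X ≥ 28] ≤ μ/a = (19/2)/28 = 19/56.
Numerically: ≈ 0.33929.
(Since a = 28 > μ = 9.50000, the bound 19/56 is < 1 and informative.)

P[X ≥ 28] ≤ 19/56 ≈ 0.33929.


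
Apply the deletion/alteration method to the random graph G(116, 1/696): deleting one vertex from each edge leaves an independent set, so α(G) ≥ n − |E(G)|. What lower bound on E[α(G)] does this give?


E[|E(G)|] = C(116, 2)·p = 6670 · (1/696) = 115/12.
E[α(G)] ≥ n − E[|E(G)|] = 116 − 115/12 = 1277/12.
Numerically: ≈ 106.416667.
(This is only a lower bound; the true E[α(G)] may be larger.)

E[α(G)] ≥ 1277/12 ≈ 106.416667.


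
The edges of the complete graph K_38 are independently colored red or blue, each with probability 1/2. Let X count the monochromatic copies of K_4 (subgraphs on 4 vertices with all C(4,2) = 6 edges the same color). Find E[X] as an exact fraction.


Let X = Σ_S X_S over the C(38, 4) = 73815 subsets S of size 4, where X_S = 1 if the K_4 on S is monochromatic.
For a fixed S, the K_4 on S has C(4, 2) = 6 edges. P[all 6 edges red] = (1/2)^6, and likewise for blue, so P[monochromatic] = 2·(1/2)^6 = 2^{1 − 6} = 1/32.
By linearity of expectation: E[X] = C(38, 4) · 2^{1 − 6} = 73815 · 1/32 = 73815/32.
Numerically: E[X] ≈ 2306.7188.

E[X] = C(38,4)·2^(1−C(4,2)) = 73815/32 ≈ 2306.7188.


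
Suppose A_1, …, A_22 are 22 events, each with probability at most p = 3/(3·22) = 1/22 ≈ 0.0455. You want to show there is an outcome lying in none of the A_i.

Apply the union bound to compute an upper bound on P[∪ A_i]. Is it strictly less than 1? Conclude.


Union bound: P[∪_{i=1}^{22} A_i] ≤ Σ_i P[A_i] ≤ 22·p = 22·(1/22) = 1.
Numerically: 1 ≈ 1.0000.
Is 1 < 1? NO.
Since the bound 1 is ≥ 1, the union bound is uninformative here; it does NOT by itself certify existence.

22·p = 1 ≈ 1.0000; existence NOT certified by the union bound.


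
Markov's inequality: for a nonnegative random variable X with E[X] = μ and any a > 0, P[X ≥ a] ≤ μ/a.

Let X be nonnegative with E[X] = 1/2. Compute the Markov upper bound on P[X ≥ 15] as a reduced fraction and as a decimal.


μ = E[X] = 1/2, a = 15.
Markov: P[X ≥ 15] ≤ μ/a = (1/2)/15 = 1/30.
Numerically: ≈ 0.0333.
(Since a = 15 > μ = 0.5000, the bound 1/30 is < 1 and informative.)

P[X ≥ 15] ≤ 1/30 ≈ 0.0333.


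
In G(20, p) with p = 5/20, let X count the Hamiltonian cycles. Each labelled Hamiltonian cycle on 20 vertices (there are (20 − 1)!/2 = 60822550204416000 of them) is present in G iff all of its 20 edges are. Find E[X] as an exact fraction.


K_20 has (20 − 1)!/2 = 60822550204416000 labelled Hamiltonian cycles.
For each such Hamiltonian cycle H, let X_H = 1 if all 20 edges of H are present in G. Then P[X_H = 1] = p^{20} = (1/4)^{20} = 1/1099511627776.
Summing the indicators: E[X] = Σ_H E[X_H] = 60822550204416000 · p^{20} = 60822550204416000 · 1/1099511627776 = 1856156927625/33554432.
Numerically: E[X] ≈ 5.532e+04.

E[X] = 60822550204416000 · (1/4)^{20} = 1856156927625/33554432 ≈ 5.532e+04.


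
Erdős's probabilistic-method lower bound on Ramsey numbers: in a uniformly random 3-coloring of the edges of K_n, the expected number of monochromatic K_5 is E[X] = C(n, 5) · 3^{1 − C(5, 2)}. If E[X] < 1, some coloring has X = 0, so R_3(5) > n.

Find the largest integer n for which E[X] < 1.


We need C(n, 5) · 3^{1 − 10} < 1, i.e. C(n, 5) < 3^{10 − 1} = 19683.
Check values of n near the boundary:
  n = 16: C(16, 5) = 4368; 4368 < 19683? YES
  n = 17: C(17, 5) = 6188; 6188 < 19683? YES
  n = 18: C(18, 5) = 8568; 8568 < 19683? YES
  n = 19: C(19, 5) = 11628; 11628 < 19683? YES
  n = 20: C(20, 5) = 15504; 15504 < 19683? YES
  n = 21: C(21, 5) = 20349; 20349 < 19683? NO
  n = 22: C(22, 5) = 26334; 26334 < 19683? NO
  n = 23: C(23, 5) = 33649; 33649 < 19683? NO
The largest n with C(n, 5) < 19683 is n = 20 (where E[X] = 5168/6561 ≈ 0.787685). Hence R_3(5) > 20, i.e. R_3(5) ≥ 21.

Largest n = 20; hence R_3(5) > 20.


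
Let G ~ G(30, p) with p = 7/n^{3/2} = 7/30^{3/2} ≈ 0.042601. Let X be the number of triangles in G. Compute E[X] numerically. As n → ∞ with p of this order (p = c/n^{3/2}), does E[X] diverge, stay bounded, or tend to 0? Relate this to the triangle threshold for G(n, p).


Number of potential triangles: C(30, 3) = 4060.
Each occurs with probability p³ ≈ (0.042601)³ ≈ 7.7312279e-05.
By linearity: E[X] = C(30, 3)·p³ ≈ 4060 · 7.7312279e-05 ≈ 0.31389.
Since α = 3/2 > 1, p = c/n^{3/2} = o(1/n) is below the triangle threshold p ~ 1/n. Asymptotically E[X] ~ (c³/6)·n^{3(1−α)} = (7³/6)·n^{-1.5} → 0, so by Markov's inequality G has no triangles w.h.p.

E[X] ≈ 0.31389; in regime p = Θ(1/n^{3/2}) E[X] tends to 0 (below the triangle threshold p ~ 1/n).


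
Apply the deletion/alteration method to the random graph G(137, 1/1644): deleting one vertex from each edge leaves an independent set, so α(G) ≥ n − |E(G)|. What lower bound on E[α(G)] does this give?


E[|E(G)|] = C(137, 2)·p = 9316 · (1/1644) = 17/3.
E[α(G)] ≥ n − E[|E(G)|] = 137 − 17/3 = 394/3.
Numerically: ≈ 131.3333.
(This is only a lower bound; the true E[α(G)] may be larger.)

E[α(G)] ≥ 394/3 ≈ 131.3333.


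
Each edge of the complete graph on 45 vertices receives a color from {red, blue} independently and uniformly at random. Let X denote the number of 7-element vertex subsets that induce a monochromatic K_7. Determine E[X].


Let X = Σ_S X_S over the C(45, 7) = 45379620 subsets S of size 7, where X_S = 1 if the K_7 on S is monochromatic.
For a fixed S, the K_7 on S has C(7, 2) = 21 edges. P[all 21 edges red] = (1/2)^21, and likewise for blue, so P[monochromatic] = 2·(1/2)^21 = 2^{1 − 21} = 1/1048576.
By linearity: E[X] = C(45, 7) · 2^{1 − 21} = 45379620 · 1/1048576 = 11344905/262144.
Numerically: E[X] ≈ 43.277378.

E[X] = C(45,7)·2^(1−C(7,2)) = 11344905/262144 ≈ 43.277378.


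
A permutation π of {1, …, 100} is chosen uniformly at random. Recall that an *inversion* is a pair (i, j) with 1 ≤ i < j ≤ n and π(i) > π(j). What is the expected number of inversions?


Write X = Σ X_I over the C(100, 2) = 4950 pairs i < j, with X_I the indicator of one inversion.
There are 4950 indicators.
For each fixed pair i < j, the values π(i) and π(j) are two distinct elements of {1, …, 100} in uniformly random order; by symmetry P[π(i) > π(j)] = 1/2.
By linearity: E[X] = 4950 · (1/2) = C(100, 2) · (1/2) = 4950/2 = 2475 ≈ 2475.000000.

E[X] = 2475 = 2475.000000.


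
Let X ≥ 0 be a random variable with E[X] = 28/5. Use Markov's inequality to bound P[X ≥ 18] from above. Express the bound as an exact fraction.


μ = E[X] = 28/5, a = 18.
Markov: P[X ≥ 18] ≤ μ/a = (28/5)/18 = 14/45.
Numerically: ≈ 0.3111.
(Since a = 18 > μ = 5.6000, the bound 14/45 is < 1 and informative.)

P[X ≥ 18] ≤ 14/45 ≈ 0.3111.


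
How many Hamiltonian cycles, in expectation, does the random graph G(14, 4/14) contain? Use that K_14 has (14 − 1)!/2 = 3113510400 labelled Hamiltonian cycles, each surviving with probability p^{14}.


K_14 has (14 − 1)!/2 = 3113510400 labelled Hamiltonian cycles.
For each such Hamiltonian cycle H, let X_H = 1 if all 14 edges of H are present in G. Then P[X_H = 1] = p^{14} = (2/7)^{14} = 16384/678223072849.
By linearity of expectation: E[X] = Σ_H E[X_H] = 3113510400 · p^{14} = 3113510400 · 16384/678223072849 = 7287393484800/96889010407.
Numerically: E[X] ≈ 75.21.

E[X] = 3113510400 · (2/7)^{14} = 7287393484800/96889010407 ≈ 75.21.


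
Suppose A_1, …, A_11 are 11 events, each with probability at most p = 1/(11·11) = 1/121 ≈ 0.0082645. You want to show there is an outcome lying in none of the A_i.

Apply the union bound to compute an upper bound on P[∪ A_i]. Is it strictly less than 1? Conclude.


Union bound: P[∪_{i=1}^{11} A_i] ≤ Σ_i P[A_i] ≤ 11·p = 11·(1/121) = 1/11.
Numerically: 1/11 ≈ 0.0909091.
Is 1/11 < 1? YES.
Since P[∪ A_i] ≤ 1/11 < 1, the complement has P[∩ A_i^c] ≥ 1 − 1/11 = 10/11 > 0, so some outcome avoids every A_i.

11·p = 1/11 ≈ 0.0909091; existence CERTIFIED by the union bound.


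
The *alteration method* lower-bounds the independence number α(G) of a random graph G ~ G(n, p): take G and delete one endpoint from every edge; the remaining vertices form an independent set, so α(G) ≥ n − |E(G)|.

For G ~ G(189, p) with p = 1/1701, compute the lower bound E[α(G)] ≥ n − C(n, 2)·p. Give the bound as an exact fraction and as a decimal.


E[|E(G)|] = C(189, 2)·p = 17766 · (1/1701) = 94/9.
E[α(G)] ≥ n − E[|E(G)|] = 189 − 94/9 = 1607/9.
Numerically: ≈ 178.556.
(This is only a lower bound; the true E[α(G)] may be larger.)

E[α(G)] ≥ 1607/9 ≈ 178.556.


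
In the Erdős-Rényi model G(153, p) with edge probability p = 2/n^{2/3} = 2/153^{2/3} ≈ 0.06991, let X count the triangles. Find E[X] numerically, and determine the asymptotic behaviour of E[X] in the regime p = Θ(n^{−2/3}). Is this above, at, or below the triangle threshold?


Number of potential triangles: C(153, 3) = 585276.
Each occurs with probability p³ ≈ (0.06991)³ ≈ 3.417489e-04.
By linearity: E[X] = C(153, 3)·p³ ≈ 585276 · 3.417489e-04 ≈ 200.0174.
Since α = 2/3 < 1, p = c/n^{2/3} ≫ 1/n is above the triangle threshold p ~ 1/n. Asymptotically E[X] ~ (c³/6)·n^{3(1−α)} = (2³/6)·n^{1} → ∞; triangles are abundant w.h.p.

E[X] ≈ 200.0174; in regime p = Θ(1/n^{2/3}) E[X] diverges (above the triangle threshold p ~ 1/n).


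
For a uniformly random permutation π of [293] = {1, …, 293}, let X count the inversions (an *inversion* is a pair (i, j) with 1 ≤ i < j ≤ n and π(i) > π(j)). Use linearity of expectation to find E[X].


Write X = Σ X_I over the C(293, 2) = 42778 pairs i < j, with X_I the indicator of one inversion.
There are 42778 indicators.
For each fixed pair i < j, the values π(i) and π(j) are two distinct elements of {1, …, 293} in uniformly random order; by symmetry P[π(i) > π(j)] = 1/2.
By linearity: E[X] = 42778 · (1/2) = C(293, 2) · (1/2) = 42778/2 = 21389 ≈ 21389.000000.

E[X] = 21389 = 21389.000000.


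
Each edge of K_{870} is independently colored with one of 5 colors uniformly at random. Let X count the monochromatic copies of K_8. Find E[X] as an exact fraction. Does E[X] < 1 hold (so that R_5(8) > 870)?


E[X] = C(870, 8) · 5^{1 − 28} = 7881626782940464620 · 5^{−27} = 7881626782940464620/7450580596923828125.
As a reduced fraction: E[X] = 1576325356588092924/1490116119384765625 ≈ 1.057854.
Is E[X] < 1? NO.
Since E[X] ≥ 1, the first-moment bound is inconclusive at n = 870; it does NOT by itself certify R_5(8) > 870.

E[X] = 1576325356588092924/1490116119384765625 ≈ 1.057854; E[X] ≥ 1; first-moment method inconclusive here.


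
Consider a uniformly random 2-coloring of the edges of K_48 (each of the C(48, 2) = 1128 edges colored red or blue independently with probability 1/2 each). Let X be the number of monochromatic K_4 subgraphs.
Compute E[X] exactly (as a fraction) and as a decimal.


Let X = Σ_S X_S over the C(48, 4) = 194580 subsets S of size 4, where X_S = 1 if the K_4 on S is monochromatic.
For a fixed S, the K_4 on S has C(4, 2) = 6 edges. P[all 6 edges red] = (1/2)^6, and likewise for blue, so P[monochromatic] = 2·(1/2)^6 = 2^{1 − 6} = 1/32.
By linearity: E[X] = C(48, 4) · 2^{1 − 6} = 194580 · 1/32 = 48645/8.
Numerically: E[X] ≈ 6080.62500.

E[X] = C(48,4)·2^(1−C(4,2)) = 48645/8 ≈ 6080.62500.


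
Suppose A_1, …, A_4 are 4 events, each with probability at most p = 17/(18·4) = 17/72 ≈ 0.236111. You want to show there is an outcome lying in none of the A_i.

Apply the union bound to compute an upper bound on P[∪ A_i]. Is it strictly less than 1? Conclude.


Union bound: P[∪_{i=1}^{4} A_i] ≤ Σ_i P[A_i] ≤ 4·p = 4·(17/72) = 17/18.
Numerically: 17/18 ≈ 0.944444.
Is 17/18 < 1? YES.
Since P[∪ A_i] ≤ 17/18 < 1, the complement has P[∩ A_i^c] ≥ 1 − 17/18 = 1/18 > 0, so some outcome avoids every A_i.

4·p = 17/18 ≈ 0.944444; existence CERTIFIED by the union bound.


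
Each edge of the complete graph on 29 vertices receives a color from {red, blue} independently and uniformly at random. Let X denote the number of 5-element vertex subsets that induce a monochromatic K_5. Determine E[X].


Let X = Σ_S X_S over the C(29, 5) = 118755 subsets S of size 5, where X_S = 1 if the K_5 on S is monochromatic.
For a fixed S, the K_5 on S has C(5, 2) = 10 edges. P[all 10 edges red] = (1/2)^10, and likewise for blue, so P[monochromatic] = 2·(1/2)^10 = 2^{1 − 10} = 1/512.
By linearity: E[X] = C(29, 5) · 2^{1 − 10} = 118755 · 1/512 = 118755/512.
Numerically: E[X] ≈ 231.94336.

E[X] = C(29,5)·2^(1−C(5,2)) = 118755/512 ≈ 231.94336.


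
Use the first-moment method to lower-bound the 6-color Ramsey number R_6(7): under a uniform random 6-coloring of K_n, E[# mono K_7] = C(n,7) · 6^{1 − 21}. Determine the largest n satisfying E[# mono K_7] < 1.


We need C(n, 7) · 6^{1 − 21} < 1, i.e. C(n, 7) < 6^{21 − 1} = 3656158440062976.
Check values of n near the boundary:
  n = 564: C(564, 7) = 3469685994423792; 3469685994423792 < 3656158440062976? YES
  n = 565: C(565, 7) = 3513212521235560; 3513212521235560 < 3656158440062976? YES
  n = 566: C(566, 7) = 3557206237959440; 3557206237959440 < 3656158440062976? YES
  n = 567: C(567, 7) = 3601671315933933; 3601671315933933 < 3656158440062976? YES
  n = 568: C(568, 7) = 3646611956239704; 3646611956239704 < 3656158440062976? YES
  n = 569: C(569, 7) = 3692032389858348; 3692032389858348 < 3656158440062976? NO
  n = 570: C(570, 7) = 3737936877831720; 3737936877831720 < 3656158440062976? NO
The largest n with C(n, 7) < 3656158440062976 is n = 568 (where E[X] = 16882462760369/16926659444736 ≈ 0.997). Hence R_6(7) > 568, i.e. R_6(7) ≥ 569.

Largest n = 568; hence R_6(7) > 568.


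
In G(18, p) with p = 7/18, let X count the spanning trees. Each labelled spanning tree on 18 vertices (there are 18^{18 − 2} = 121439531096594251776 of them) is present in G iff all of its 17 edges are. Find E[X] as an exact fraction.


K_18 has 18^{18 − 2} = 121439531096594251776 labelled spanning trees.
For each such spanning tree H, let X_H = 1 if all 17 edges of H are present in G. Then P[X_H = 1] = p^{17} = (7/18)^{17} = 232630513987207/2185911559738696531968.
By linearity of expectation: E[X] = Σ_H E[X_H] = 121439531096594251776 · p^{17} = 121439531096594251776 · 232630513987207/2185911559738696531968 = 232630513987207/18.
Numerically: E[X] ≈ 1.292e+13.

E[X] = 121439531096594251776 · (7/18)^{17} = 232630513987207/18 ≈ 1.292e+13.


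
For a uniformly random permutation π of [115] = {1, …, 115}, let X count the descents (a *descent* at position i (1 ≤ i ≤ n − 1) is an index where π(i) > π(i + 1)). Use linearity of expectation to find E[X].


Write X = Σ X_I over i = 1, …, 114, with X_I the indicator of one descent.
There are 114 indicators.
For each fixed i, the pair (π(i), π(i+1)) is a uniformly random ordered pair of distinct values from {1, …, 115}; by symmetry P[π(i) > π(i+1)] = 1/2.
By linearity: E[X] = 114 · (1/2) = (115 − 1) · (1/2) = 57 ≈ 57.00000.

E[X] = 57 = 57.00000.


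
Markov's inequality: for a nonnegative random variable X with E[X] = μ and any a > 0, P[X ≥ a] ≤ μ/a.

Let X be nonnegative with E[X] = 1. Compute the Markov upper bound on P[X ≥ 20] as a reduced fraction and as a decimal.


μ = E[X] = 1, a = 20.
Markov: P[X ≥ 20] ≤ μ/a = (1)/20 = 1/20.
Numerically: ≈ 0.0500.
(Since a = 20 > μ = 1.0000, the bound 1/20 is < 1 and informative.)

P[X ≥ 20] ≤ 1/20 ≈ 0.0500.


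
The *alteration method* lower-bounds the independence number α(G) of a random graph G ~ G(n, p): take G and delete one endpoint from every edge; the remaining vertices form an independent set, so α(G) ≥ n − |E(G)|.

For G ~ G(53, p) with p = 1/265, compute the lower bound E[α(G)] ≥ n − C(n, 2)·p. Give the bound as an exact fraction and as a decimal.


E[|E(G)|] = C(53, 2)·p = 1378 · (1/265) = 26/5.
E[α(G)] ≥ n − E[|E(G)|] = 53 − 26/5 = 239/5.
Numerically: ≈ 47.800.
(This is only a lower bound; the true E[α(G)] may be larger.)

E[α(G)] ≥ 239/5 ≈ 47.800.


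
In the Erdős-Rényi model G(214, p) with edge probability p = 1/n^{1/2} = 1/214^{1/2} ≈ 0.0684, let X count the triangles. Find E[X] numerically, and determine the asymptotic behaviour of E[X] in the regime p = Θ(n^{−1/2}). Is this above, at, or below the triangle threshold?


Number of potential triangles: C(214, 3) = 1610564.
Each occurs with probability p³ ≈ (0.0684)³ ≈ 3.19433e-04.
By linearity: E[X] = C(214, 3)·p³ ≈ 1610564 · 3.19433e-04 ≈ 514.467.
Since α = 1/2 < 1, p = c/n^{1/2} ≫ 1/n is above the triangle threshold p ~ 1/n. Asymptotically E[X] ~ (c³/6)·n^{3(1−α)} = (1³/6)·n^{1.5} → ∞; triangles are abundant w.h.p.

E[X] ≈ 514.467; in regime p = Θ(1/n^{1/2}) E[X] diverges (above the triangle threshold p ~ 1/n).


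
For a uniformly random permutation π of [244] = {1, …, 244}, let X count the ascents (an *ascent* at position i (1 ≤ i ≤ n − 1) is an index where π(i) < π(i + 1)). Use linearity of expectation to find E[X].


Write X = Σ X_I over i = 1, …, 243, with X_I the indicator of one ascent.
There are 243 indicators.
For each fixed i, the pair (π(i), π(i+1)) is a uniformly random ordered pair of distinct values from {1, …, 244}; by symmetry P[π(i) < π(i+1)] = 1/2.
By linearity: E[X] = 243 · (1/2) = (244 − 1) · (1/2) = 243/2 ≈ 121.500000.

E[X] = 243/2 = 121.500000.


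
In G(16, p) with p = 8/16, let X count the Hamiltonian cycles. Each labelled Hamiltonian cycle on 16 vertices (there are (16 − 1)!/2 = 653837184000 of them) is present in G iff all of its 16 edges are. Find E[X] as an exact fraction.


K_16 has (16 − 1)!/2 = 653837184000 labelled Hamiltonian cycles.
For each such Hamiltonian cycle H, let X_H = 1 if all 16 edges of H are present in G. Then P[X_H = 1] = p^{16} = (1/2)^{16} = 1/65536.
By linearity: E[X] = Σ_H E[X_H] = 653837184000 · p^{16} = 653837184000 · 1/65536 = 638512875/64.
Numerically: E[X] ≈ 9.977e+06.

E[X] = 653837184000 · (1/2)^{16} = 638512875/64 ≈ 9.977e+06.


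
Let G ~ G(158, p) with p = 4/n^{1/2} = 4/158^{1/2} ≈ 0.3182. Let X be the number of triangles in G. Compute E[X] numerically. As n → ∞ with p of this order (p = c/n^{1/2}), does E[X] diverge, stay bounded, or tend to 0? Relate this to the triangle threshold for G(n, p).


Number of potential triangles: C(158, 3) = 644956.
Each occurs with probability p³ ≈ (0.3182)³ ≈ 3.222511e-02.
By linearity: E[X] = C(158, 3)·p³ ≈ 644956 · 3.222511e-02 ≈ 20783.7749.
Since α = 1/2 < 1, p = c/n^{1/2} ≫ 1/n is above the triangle threshold p ~ 1/n. Asymptotically E[X] ~ (c³/6)·n^{3(1−α)} = (4³/6)·n^{1.5} → ∞; triangles are abundant w.h.p.

E[X] ≈ 20783.7749; in regime p = Θ(1/n^{1/2}) E[X] diverges (above the triangle threshold p ~ 1/n).


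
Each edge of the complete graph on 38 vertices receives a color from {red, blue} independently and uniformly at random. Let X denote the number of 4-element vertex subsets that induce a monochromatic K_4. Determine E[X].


Let X = Σ_S X_S over the C(38, 4) = 73815 subsets S of size 4, where X_S = 1 if the K_4 on S is monochromatic.
For a fixed S, the K_4 on S has C(4, 2) = 6 edges. P[all 6 edges red] = (1/2)^6, and likewise for blue, so P[monochromatic] = 2·(1/2)^6 = 2^{1 − 6} = 1/32.
Summing: E[X] = C(38, 4) · 2^{1 − 6} = 73815 · 1/32 = 73815/32.
Numerically: E[X] ≈ 2306.7188.

E[X] = C(38,4)·2^(1−C(4,2)) = 73815/32 ≈ 2306.7188.


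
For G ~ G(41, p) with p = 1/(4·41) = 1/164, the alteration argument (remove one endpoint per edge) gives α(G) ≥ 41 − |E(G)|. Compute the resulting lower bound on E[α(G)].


E[|E(G)|] = C(41, 2)·p = 820 · (1/164) = 5.
E[α(G)] ≥ n − E[|E(G)|] = 41 − 5 = 36.
Numerically: ≈ 36.000000.
(This is only a lower bound; the true E[α(G)] may be larger.)

E[α(G)] ≥ 36 ≈ 36.000000.


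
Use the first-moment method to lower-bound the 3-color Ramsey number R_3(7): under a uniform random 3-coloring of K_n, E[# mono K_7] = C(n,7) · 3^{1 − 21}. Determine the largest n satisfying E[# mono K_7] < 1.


We need C(n, 7) · 3^{1 − 21} < 1, i.e. C(n, 7) < 3^{21 − 1} = 3486784401.
Check values of n near the boundary:
  n = 78: C(78, 7) = 2641902120; 2641902120 < 3486784401? YES
  n = 79: C(79, 7) = 2898753715; 2898753715 < 3486784401? YES
  n = 80: C(80, 7) = 3176716400; 3176716400 < 3486784401? YES
  n = 81: C(81, 7) = 3477216600; 3477216600 < 3486784401? YES
  n = 82: C(82, 7) = 3801756816; 3801756816 < 3486784401? NO
  n = 83: C(83, 7) = 4151918628; 4151918628 < 3486784401? NO
The largest n with C(n, 7) < 3486784401 is n = 81 (where E[X] = 42928600/43046721 ≈ 0.9972560). Hence R_3(7) > 81, i.e. R_3(7) ≥ 82.

Largest n = 81; hence R_3(7) > 81.


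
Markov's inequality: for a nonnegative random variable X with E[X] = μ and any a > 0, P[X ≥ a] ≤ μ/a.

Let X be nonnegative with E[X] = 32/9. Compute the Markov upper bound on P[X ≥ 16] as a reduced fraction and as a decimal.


μ = E[X] = 32/9, a = 16.
Markov: P[X ≥ 16] ≤ μ/a = (32/9)/16 = 2/9.
Numerically: ≈ 0.222.
(Since a = 16 > μ = 3.556, the bound 2/9 is < 1 and informative.)

P[X ≥ 16] ≤ 2/9 ≈ 0.222.


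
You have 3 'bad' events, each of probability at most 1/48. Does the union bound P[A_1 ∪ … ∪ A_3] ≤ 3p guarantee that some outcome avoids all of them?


Union bound: P[∪_{i=1}^{3} A_i] ≤ Σ_i P[A_i] ≤ 3·p = 3·(1/48) = 1/16.
Numerically: 1/16 ≈ 0.0625000.
Is 1/16 < 1? YES.
Since P[∪ A_i] ≤ 1/16 < 1, the complement has P[∩ A_i^c] ≥ 1 − 1/16 = 15/16 > 0, so some outcome avoids every A_i.

3·p = 1/16 ≈ 0.0625000; existence CERTIFIED by the union bound.


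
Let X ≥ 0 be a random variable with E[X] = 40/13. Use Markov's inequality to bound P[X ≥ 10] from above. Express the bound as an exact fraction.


μ = E[X] = 40/13, a = 10.
Markov: P[X ≥ 10] ≤ μ/a = (40/13)/10 = 4/13.
Numerically: ≈ 0.308.
(Since a = 10 > μ = 3.077, the bound 4/13 is < 1 and informative.)

P[X ≥ 10] ≤ 4/13 ≈ 0.308.


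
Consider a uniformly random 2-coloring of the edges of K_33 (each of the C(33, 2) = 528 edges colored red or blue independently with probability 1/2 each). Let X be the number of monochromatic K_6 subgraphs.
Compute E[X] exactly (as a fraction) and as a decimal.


Let X = Σ_S X_S over the C(33, 6) = 1107568 subsets S of size 6, where X_S = 1 if the K_6 on S is monochromatic.
For a fixed S, the K_6 on S has C(6, 2) = 15 edges. P[all 15 edges red] = (1/2)^15, and likewise for blue, so P[monochromatic] = 2·(1/2)^15 = 2^{1 − 15} = 1/16384.
By linearity: E[X] = C(33, 6) · 2^{1 − 15} = 1107568 · 1/16384 = 69223/1024.
Numerically: E[X] ≈ 67.601.

E[X] = C(33,6)·2^(1−C(6,2)) = 69223/1024 ≈ 67.601.


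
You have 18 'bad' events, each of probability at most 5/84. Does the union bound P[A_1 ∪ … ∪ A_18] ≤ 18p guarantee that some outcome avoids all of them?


Union bound: P[∪_{i=1}^{18} A_i] ≤ Σ_i P[A_i] ≤ 18·p = 18·(5/84) = 15/14.
Numerically: 15/14 ≈ 1.0714286.
Is 15/14 < 1? NO.
Since the bound 15/14 is ≥ 1, the union bound is uninformative here; it does NOT by itself certify existence.

18·p = 15/14 ≈ 1.0714286; existence NOT certified by the union bound.


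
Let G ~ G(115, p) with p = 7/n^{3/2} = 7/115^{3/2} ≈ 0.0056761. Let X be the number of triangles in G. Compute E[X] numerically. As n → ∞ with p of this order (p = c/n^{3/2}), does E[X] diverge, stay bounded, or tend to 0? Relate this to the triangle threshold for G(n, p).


Number of potential triangles: C(115, 3) = 246905.
Each occurs with probability p³ ≈ (0.0056761)³ ≈ 1.8287479e-07.
By linearity: E[X] = C(115, 3)·p³ ≈ 246905 · 1.8287479e-07 ≈ 0.04515.
Since α = 3/2 > 1, p = c/n^{3/2} = o(1/n) is below the triangle threshold p ~ 1/n. Asymptotically E[X] ~ (c³/6)·n^{3(1−α)} = (7³/6)·n^{-1.5} → 0, so by Markov's inequality G has no triangles w.h.p.

E[X] ≈ 0.04515; in regime p = Θ(1/n^{3/2}) E[X] tends to 0 (below the triangle threshold p ~ 1/n).


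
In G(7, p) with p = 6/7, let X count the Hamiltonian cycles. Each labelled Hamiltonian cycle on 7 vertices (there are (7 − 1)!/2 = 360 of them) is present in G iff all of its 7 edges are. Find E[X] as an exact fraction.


K_7 has (7 − 1)!/2 = 360 labelled Hamiltonian cycles.
For each such Hamiltonian cycle H, let X_H = 1 if all 7 edges of H are present in G. Then P[X_H = 1] = p^{7} = (6/7)^{7} = 279936/823543.
Summing the indicators: E[X] = Σ_H E[X_H] = 360 · p^{7} = 360 · 279936/823543 = 100776960/823543.
Numerically: E[X] ≈ 122.37.

E[X] = 360 · (6/7)^{7} = 100776960/823543 ≈ 122.37.


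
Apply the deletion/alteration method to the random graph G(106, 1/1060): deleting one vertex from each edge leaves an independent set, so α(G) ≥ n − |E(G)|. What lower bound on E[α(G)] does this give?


E[|E(G)|] = C(106, 2)·p = 5565 · (1/1060) = 21/4.
E[α(G)] ≥ n − E[|E(G)|] = 106 − 21/4 = 403/4.
Numerically: ≈ 100.750.
(This is only a lower bound; the true E[α(G)] may be larger.)

E[α(G)] ≥ 403/4 ≈ 100.750.


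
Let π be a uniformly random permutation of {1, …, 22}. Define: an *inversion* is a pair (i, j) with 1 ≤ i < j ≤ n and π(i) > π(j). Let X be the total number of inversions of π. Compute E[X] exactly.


Write X = Σ X_I over the C(22, 2) = 231 pairs i < j, with X_I the indicator of one inversion.
There are 231 indicators.
For each fixed pair i < j, the values π(i) and π(j) are two distinct elements of {1, …, 22} in uniformly random order; by symmetry P[π(i) > π(j)] = 1/2.
By linearity: E[X] = 231 · (1/2) = C(22, 2) · (1/2) = 231/2 = 231/2 ≈ 115.5000.

E[X] = 231/2 = 115.5000.


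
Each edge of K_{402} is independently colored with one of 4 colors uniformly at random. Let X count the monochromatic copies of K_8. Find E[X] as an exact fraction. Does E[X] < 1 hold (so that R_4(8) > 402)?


E[X] = C(402, 8) · 4^{1 − 28} = 15770615726749950 · 4^{−27} = 15770615726749950/18014398509481984.
As a reduced fraction: E[X] = 7885307863374975/9007199254740992 ≈ 0.8754.
Is E[X] < 1? YES.
Since E[X] < 1, there exists a 4-coloring of K_{402} with no monochromatic K_8; hence R_4(8) > 402.

E[X] = 7885307863374975/9007199254740992 ≈ 0.8754; E[X] < 1, so R_4(8) > 402.


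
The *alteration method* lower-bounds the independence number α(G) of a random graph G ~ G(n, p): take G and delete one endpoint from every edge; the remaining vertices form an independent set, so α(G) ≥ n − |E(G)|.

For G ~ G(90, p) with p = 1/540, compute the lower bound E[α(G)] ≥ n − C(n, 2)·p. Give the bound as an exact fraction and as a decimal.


E[|E(G)|] = C(90, 2)·p = 4005 · (1/540) = 89/12.
E[α(G)] ≥ n − E[|E(G)|] = 90 − 89/12 = 991/12.
Numerically: ≈ 82.583.
(This is only a lower bound; the true E[α(G)] may be larger.)

E[α(G)] ≥ 991/12 ≈ 82.583.


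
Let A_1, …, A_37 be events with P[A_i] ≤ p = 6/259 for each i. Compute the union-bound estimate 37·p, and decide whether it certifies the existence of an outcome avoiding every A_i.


Union bound: P[∪_{i=1}^{37} A_i] ≤ Σ_i P[A_i] ≤ 37·p = 37·(6/259) = 6/7.
Numerically: 6/7 ≈ 0.85714.
Is 6/7 < 1? YES.
Since P[∪ A_i] ≤ 6/7 < 1, the complement has P[∩ A_i^c] ≥ 1 − 6/7 = 1/7 > 0, so some outcome avoids every A_i.

37·p = 6/7 ≈ 0.85714; existence CERTIFIED by the union bound.


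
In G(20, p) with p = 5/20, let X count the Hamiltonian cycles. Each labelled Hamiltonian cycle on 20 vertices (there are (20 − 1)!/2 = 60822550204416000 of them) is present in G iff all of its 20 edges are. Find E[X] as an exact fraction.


K_20 has (20 − 1)!/2 = 60822550204416000 labelled Hamiltonian cycles.
For each such Hamiltonian cycle H, let X_H = 1 if all 20 edges of H are present in G. Then P[X_H = 1] = p^{20} = (1/4)^{20} = 1/1099511627776.
Summing the indicators: E[X] = Σ_H E[X_H] = 60822550204416000 · p^{20} = 60822550204416000 · 1/1099511627776 = 1856156927625/33554432.
Numerically: E[X] ≈ 55318.

E[X] = 60822550204416000 · (1/4)^{20} = 1856156927625/33554432 ≈ 55318.


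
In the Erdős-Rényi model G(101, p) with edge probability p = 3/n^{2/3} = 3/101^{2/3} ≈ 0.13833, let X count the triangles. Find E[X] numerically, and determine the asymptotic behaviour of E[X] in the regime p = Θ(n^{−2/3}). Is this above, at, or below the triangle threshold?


Number of potential triangles: C(101, 3) = 166650.
Each occurs with probability p³ ≈ (0.13833)³ ≈ 2.6467993e-03.
By linearity: E[X] = C(101, 3)·p³ ≈ 166650 · 2.6467993e-03 ≈ 441.08911.
Since α = 2/3 < 1, p = c/n^{2/3} ≫ 1/n is above the triangle threshold p ~ 1/n. Asymptotically E[X] ~ (c³/6)·n^{3(1−α)} = (3³/6)·n^{1} → ∞; triangles are abundant w.h.p.

E[X] ≈ 441.08911; in regime p = Θ(1/n^{2/3}) E[X] diverges (above the triangle threshold p ~ 1/n).


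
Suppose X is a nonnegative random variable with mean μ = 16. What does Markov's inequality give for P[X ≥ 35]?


μ = E[X] = 16, a = 35.
Markov: P[X ≥ 35] ≤ μ/a = (16)/35 = 16/35.
Numerically: ≈ 0.45714.
(Since a = 35 > μ = 16.00000, the bound 16/35 is < 1 and informative.)

P[X ≥ 35] ≤ 16/35 ≈ 0.45714.


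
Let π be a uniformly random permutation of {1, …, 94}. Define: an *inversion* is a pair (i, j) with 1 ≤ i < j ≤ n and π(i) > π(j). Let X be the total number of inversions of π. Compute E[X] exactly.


Write X = Σ X_I over the C(94, 2) = 4371 pairs i < j, with X_I the indicator of one inversion.
There are 4371 indicators.
For each fixed pair i < j, the values π(i) and π(j) are two distinct elements of {1, …, 94} in uniformly random order; by symmetry P[π(i) > π(j)] = 1/2.
By linearity: E[X] = 4371 · (1/2) = C(94, 2) · (1/2) = 4371/2 = 4371/2 ≈ 2185.500000.

E[X] = 4371/2 = 2185.500000.


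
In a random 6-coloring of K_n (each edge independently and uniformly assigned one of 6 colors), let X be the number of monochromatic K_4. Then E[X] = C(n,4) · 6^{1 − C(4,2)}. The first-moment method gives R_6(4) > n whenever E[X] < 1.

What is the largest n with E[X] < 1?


We need C(n, 4) · 6^{1 − 6} < 1, i.e. C(n, 4) < 6^{6 − 1} = 7776.
Check values of n near the boundary:
  n = 16: C(16, 4) = 1820; 1820 < 7776? YES
  n = 17: C(17, 4) = 2380; 2380 < 7776? YES
  n = 18: C(18, 4) = 3060; 3060 < 7776? YES
  n = 19: C(19, 4) = 3876; 3876 < 7776? YES
  n = 20: C(20, 4) = 4845; 4845 < 7776? YES
  n = 21: C(21, 4) = 5985; 5985 < 7776? YES
  n = 22: C(22, 4) = 7315; 7315 < 7776? YES
  n = 23: C(23, 4) = 8855; 8855 < 7776? NO
The largest n with C(n, 4) < 7776 is n = 22 (where E[X] = 7315/7776 ≈ 0.941). Hence R_6(4) > 22, i.e. R_6(4) ≥ 23.

Largest n = 22; hence R_6(4) > 22.


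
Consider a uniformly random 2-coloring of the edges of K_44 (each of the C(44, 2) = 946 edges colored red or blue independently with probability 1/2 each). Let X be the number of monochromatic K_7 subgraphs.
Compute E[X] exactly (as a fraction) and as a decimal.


Let X = Σ_S X_S over the C(44, 7) = 38320568 subsets S of size 7, where X_S = 1 if the K_7 on S is monochromatic.
For a fixed S, the K_7 on S has C(7, 2) = 21 edges. P[all 21 edges red] = (1/2)^21, and likewise for blue, so P[monochromatic] = 2·(1/2)^21 = 2^{1 − 21} = 1/1048576.
By linearity: E[X] = C(44, 7) · 2^{1 − 21} = 38320568 · 1/1048576 = 4790071/131072.
Numerically: E[X] ≈ 36.545341.

E[X] = C(44,7)·2^(1−C(7,2)) = 4790071/131072 ≈ 36.545341.


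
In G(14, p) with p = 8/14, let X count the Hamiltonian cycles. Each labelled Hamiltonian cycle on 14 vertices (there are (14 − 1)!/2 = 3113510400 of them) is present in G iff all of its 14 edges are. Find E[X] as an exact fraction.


K_14 has (14 − 1)!/2 = 3113510400 labelled Hamiltonian cycles.
For each such Hamiltonian cycle H, let X_H = 1 if all 14 edges of H are present in G. Then P[X_H = 1] = p^{14} = (4/7)^{14} = 268435456/678223072849.
By linearity of expectation: E[X] = Σ_H E[X_H] = 3113510400 · p^{14} = 3113510400 · 268435456/678223072849 = 119396654854963200/96889010407.
Numerically: E[X] ≈ 1.2323e+06.

E[X] = 3113510400 · (4/7)^{14} = 119396654854963200/96889010407 ≈ 1.2323e+06.


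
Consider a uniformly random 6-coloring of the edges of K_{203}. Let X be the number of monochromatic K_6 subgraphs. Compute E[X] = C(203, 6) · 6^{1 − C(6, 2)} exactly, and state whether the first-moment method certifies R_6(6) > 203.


E[X] = C(203, 6) · 6^{1 − 15} = 90210944670 · 6^{−14} = 90210944670/78364164096.
As a reduced fraction: E[X] = 15035157445/13060694016 ≈ 1.151176.
Is E[X] < 1? NO.
Since E[X] ≥ 1, the first-moment bound is inconclusive at n = 203; it does NOT by itself certify R_6(6) > 203.

E[X] = 15035157445/13060694016 ≈ 1.151176; E[X] ≥ 1; first-moment method inconclusive here.


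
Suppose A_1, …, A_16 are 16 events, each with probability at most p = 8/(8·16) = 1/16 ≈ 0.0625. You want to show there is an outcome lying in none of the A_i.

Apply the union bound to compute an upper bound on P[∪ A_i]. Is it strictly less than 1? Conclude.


Union bound: P[∪_{i=1}^{16} A_i] ≤ Σ_i P[A_i] ≤ 16·p = 16·(1/16) = 1.
Numerically: 1 ≈ 1.0000.
Is 1 < 1? NO.
Since the bound 1 is ≥ 1, the union bound is uninformative here; it does NOT by itself certify existence.

16·p = 1 ≈ 1.0000; existence NOT certified by the union bound.


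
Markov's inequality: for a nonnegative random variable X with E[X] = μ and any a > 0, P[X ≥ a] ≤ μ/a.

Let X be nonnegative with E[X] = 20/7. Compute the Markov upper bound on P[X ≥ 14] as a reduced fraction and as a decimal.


μ = E[X] = 20/7, a = 14.
Markov: P[X ≥ 14] ≤ μ/a = (20/7)/14 = 10/49.
Numerically: ≈ 0.2041.
(Since a = 14 > μ = 2.8571, the bound 10/49 is < 1 and informative.)

P[X ≥ 14] ≤ 10/49 ≈ 0.2041.


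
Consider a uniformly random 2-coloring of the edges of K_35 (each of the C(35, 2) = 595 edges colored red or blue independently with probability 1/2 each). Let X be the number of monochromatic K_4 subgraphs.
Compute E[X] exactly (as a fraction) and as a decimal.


Let X = Σ_S X_S over the C(35, 4) = 52360 subsets S of size 4, where X_S = 1 if the K_4 on S is monochromatic.
For a fixed S, the K_4 on S has C(4, 2) = 6 edges. P[all 6 edges red] = (1/2)^6, and likewise for blue, so P[monochromatic] = 2·(1/2)^6 = 2^{1 − 6} = 1/32.
By linearity of expectation: E[X] = C(35, 4) · 2^{1 − 6} = 52360 · 1/32 = 6545/4.
Numerically: E[X] ≈ 1636.250.

E[X] = C(35,4)·2^(1−C(4,2)) = 6545/4 ≈ 1636.250.


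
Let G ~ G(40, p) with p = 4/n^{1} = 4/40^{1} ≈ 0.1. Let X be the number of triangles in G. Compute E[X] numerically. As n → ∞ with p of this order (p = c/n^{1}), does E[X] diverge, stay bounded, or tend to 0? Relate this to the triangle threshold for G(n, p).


Number of potential triangles: C(40, 3) = 9880.
Each occurs with probability p³ ≈ (0.1)³ ≈ 1.0000000e-03.
By linearity: E[X] = C(40, 3)·p³ ≈ 9880 · 1.0000000e-03 ≈ 9.88000.
Here α = 1, so p = 4/n is exactly at the triangle threshold p ~ 1/n. Asymptotically E[X] → c³/6 = 4³/6 = 32/3 ≈ 10.66667, a bounded constant. In this regime the triangle count is asymptotically Poisson(c³/6).

E[X] ≈ 9.88000; in regime p = Θ(1/n^{1}) E[X] stays bounded (at the triangle threshold p ~ 1/n).


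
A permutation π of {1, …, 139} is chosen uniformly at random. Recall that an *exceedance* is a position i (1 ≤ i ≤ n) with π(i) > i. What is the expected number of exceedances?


Write X = Σ_{i=1}^{139} X_i, where X_i = 1_{π(i) > i}.
For each fixed i, π(i) is uniform over {1, …, 139} (marginal of a uniform permutation), so P[π(i) > i] = (n − i)/n. Summing: Σ_{i=1}^{139} (n − i)/n = (0 + 1 + … + 138)/139 = 139(139 − 1)/(2·139) = (139 − 1)/2.
Hence E[X] = Σ_{i=1}^{139} (139 − i)/139 = 69 ≈ 69.0000.

E[X] = 69 = 69.0000.


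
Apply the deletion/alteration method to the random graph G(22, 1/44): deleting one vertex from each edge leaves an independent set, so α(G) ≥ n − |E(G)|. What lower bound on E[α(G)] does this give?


E[|E(G)|] = C(22, 2)·p = 231 · (1/44) = 21/4.
E[α(G)] ≥ n − E[|E(G)|] = 22 − 21/4 = 67/4.
Numerically: ≈ 16.750000.
(This is only a lower bound; the true E[α(G)] may be larger.)

E[α(G)] ≥ 67/4 ≈ 16.750000.


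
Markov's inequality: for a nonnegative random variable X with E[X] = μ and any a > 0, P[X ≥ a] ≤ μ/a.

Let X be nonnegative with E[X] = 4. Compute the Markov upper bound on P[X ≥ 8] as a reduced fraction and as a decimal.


μ = E[X] = 4, a = 8.
Markov: P[X ≥ 8] ≤ μ/a = (4)/8 = 1/2.
Numerically: ≈ 0.50000.
(Since a = 8 > μ = 4.00000, the bound 1/2 is < 1 and informative.)

P[X ≥ 8] ≤ 1/2 ≈ 0.50000.


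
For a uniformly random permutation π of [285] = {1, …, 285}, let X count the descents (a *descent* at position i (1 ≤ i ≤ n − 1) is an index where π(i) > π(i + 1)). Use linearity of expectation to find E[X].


Write X = Σ X_I over i = 1, …, 284, with X_I the indicator of one descent.
There are 284 indicators.
For each fixed i, the pair (π(i), π(i+1)) is a uniformly random ordered pair of distinct values from {1, …, 285}; by symmetry P[π(i) > π(i+1)] = 1/2.
By linearity: E[X] = 284 · (1/2) = (285 − 1) · (1/2) = 142 ≈ 142.000000.

E[X] = 142 = 142.000000.


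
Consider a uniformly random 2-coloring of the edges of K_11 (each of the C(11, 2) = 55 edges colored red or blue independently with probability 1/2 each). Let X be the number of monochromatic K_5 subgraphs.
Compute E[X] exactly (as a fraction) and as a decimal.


Let X = Σ_S X_S over the C(11, 5) = 462 subsets S of size 5, where X_S = 1 if the K_5 on S is monochromatic.
For a fixed S, the K_5 on S has C(5, 2) = 10 edges. P[all 10 edges red] = (1/2)^10, and likewise for blue, so P[monochromatic] = 2·(1/2)^10 = 2^{1 − 10} = 1/512.
By linearity of expectation: E[X] = C(11, 5) · 2^{1 − 10} = 462 · 1/512 = 231/256.
Numerically: E[X] ≈ 0.9023.

E[X] = C(11,5)·2^(1−C(5,2)) = 231/256 ≈ 0.9023.
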